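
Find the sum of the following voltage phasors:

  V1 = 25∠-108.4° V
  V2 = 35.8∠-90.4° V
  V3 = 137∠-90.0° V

Step 1 — Convert each phasor to rectangular form:
  V1 = 25·(cos(-108.4°) + j·sin(-108.4°)) = -7.891 - j23.72 V
  V2 = 35.8·(cos(-90.4°) + j·sin(-90.4°)) = -0.2499 - j35.8 V
  V3 = 137·(cos(-90.0°) + j·sin(-90.0°)) = 0 - j137 V
Step 2 — Sum components: V_total = -8.141 - j196.5 V.
Step 3 — Convert to polar: |V_total| = 196.7 V, ∠V_total = -92.4°.

V_total = 196.7∠-92.4° V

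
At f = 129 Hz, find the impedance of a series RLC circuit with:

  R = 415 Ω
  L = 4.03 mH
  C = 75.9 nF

Step 1 — Angular frequency: ω = 2π·f = 2π·129 = 810.5 rad/s.
Step 2 — Component impedances:
  R: Z = R = 415 Ω
  L: Z = jωL = j·810.5·0.00403 = 0 + j3.266 Ω
  C: Z = 1/(jωC) = -j/(ω·C) = 0 - j1.626e+04 Ω
Step 3 — Series combination: Z_total = R + L + C = 415 - j1.625e+04 Ω = 1.626e+04∠-88.5° Ω.

Z = 415 - j1.625e+04 Ω = 1.626e+04∠-88.5° Ω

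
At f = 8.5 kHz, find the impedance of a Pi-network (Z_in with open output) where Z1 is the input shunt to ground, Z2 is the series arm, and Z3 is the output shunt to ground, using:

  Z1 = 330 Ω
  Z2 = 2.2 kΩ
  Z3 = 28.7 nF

Step 1 — Angular frequency: ω = 2π·f = 2π·8500 = 5.341e+04 rad/s.
Step 2 — Component impedances:
  Z1: Z = R = 330 Ω
  Z2: Z = R = 2200 Ω
  Z3: Z = 1/(jωC) = -j/(ω·C) = 0 - j652.4 Ω
Step 3 — With open output, the series arm Z2 and the output shunt Z3 appear in series to ground: Z2 + Z3 = 2200 - j652.4 Ω.
Step 4 — Parallel with input shunt Z1: Z_in = Z1 || (Z2 + Z3) = 289.6 - j10.41 Ω = 289.8∠-2.1° Ω.

Z = 289.6 - j10.41 Ω = 289.8∠-2.1° Ω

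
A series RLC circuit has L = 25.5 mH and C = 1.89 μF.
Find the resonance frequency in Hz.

Step 1 — Resonance condition Im(Z)=0 gives ω₀ = 1/√(LC).
Step 2 — ω₀ = 1/√(0.0255·1.89e-06) = 4555 rad/s.
Step 3 — f₀ = ω₀/(2π) = 725 Hz.

f₀ = 725 Hz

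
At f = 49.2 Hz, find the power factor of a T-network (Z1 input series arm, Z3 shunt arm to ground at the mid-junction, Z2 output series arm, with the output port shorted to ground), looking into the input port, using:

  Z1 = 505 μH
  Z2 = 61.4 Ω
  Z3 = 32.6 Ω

Step 1 — Angular frequency: ω = 2π·f = 2π·49.2 = 309.1 rad/s.
Step 2 — Component impedances:
  Z1: Z = jωL = j·309.1·0.000505 = 0 + j0.1561 Ω
  Z2: Z = R = 61.4 Ω
  Z3: Z = R = 32.6 Ω
Step 3 — With the output port shorted to ground, the output series arm Z2 runs from the junction to ground; the shunt arm Z3 also runs from the junction to ground. They appear in parallel: Z3 || Z2 = 21.29 Ω.
Step 4 — Series with input arm Z1: Z_in = Z1 + (Z3 || Z2) = 21.29 + j0.1561 Ω = 21.29∠0.4° Ω.
Step 5 — Power factor: PF = cos(φ) = Re(Z)/|Z| = 21.29/21.29 = 1.
Step 6 — Type: Im(Z) = 0.1561 ⇒ lagging (phase φ = 0.4°).

PF = 1 (lagging, φ = 0.4°)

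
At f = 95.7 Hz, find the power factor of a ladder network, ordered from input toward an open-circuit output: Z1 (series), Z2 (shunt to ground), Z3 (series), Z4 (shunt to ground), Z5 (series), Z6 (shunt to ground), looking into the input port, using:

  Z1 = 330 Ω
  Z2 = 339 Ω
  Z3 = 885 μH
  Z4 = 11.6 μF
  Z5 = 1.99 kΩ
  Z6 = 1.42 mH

Step 1 — Angular frequency: ω = 2π·f = 2π·95.7 = 601.3 rad/s.
Step 2 — Component impedances:
  Z1: Z = R = 330 Ω
  Z2: Z = R = 339 Ω
  Z3: Z = jωL = j·601.3·0.000885 = 0 + j0.5322 Ω
  Z4: Z = 1/(jωC) = -j/(ω·C) = 0 - j143.4 Ω
  Z5: Z = R = 1990 Ω
  Z6: Z = jωL = j·601.3·0.00142 = 0 + j0.8538 Ω
Step 3 — Ladder network (open output): work backward from the far end, alternating series and parallel combinations. Z_in = 386.7 - j114.9 Ω = 403.4∠-16.5° Ω.
Step 4 — Power factor: PF = cos(φ) = Re(Z)/|Z| = 386.7/403.4 = 0.9586.
Step 5 — Type: Im(Z) = -114.9 ⇒ leading (phase φ = -16.5°).

PF = 0.9586 (leading, φ = -16.5°)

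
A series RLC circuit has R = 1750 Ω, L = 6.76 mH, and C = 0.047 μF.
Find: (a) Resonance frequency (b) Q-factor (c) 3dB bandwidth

Step 1 — Resonance condition Im(Z)=0 gives ω₀ = 1/√(LC).
Step 2 — ω₀ = 1/√(0.00676·4.7e-08) = 5.61e+04 rad/s.
Step 3 — f₀ = ω₀/(2π) = 8929 Hz.
Step 4 — Series Q: Q = ω₀L/R = 5.61e+04·0.00676/1750 = 0.2167.
Step 5 — 3dB bandwidth: Δω = ω₀/Q = 2.589e+05 rad/s; BW = Δω/(2π) = 4.12e+04 Hz.

(a) f₀ = 8929 Hz  (b) Q = 0.2167  (c) BW = 4.12e+04 Hz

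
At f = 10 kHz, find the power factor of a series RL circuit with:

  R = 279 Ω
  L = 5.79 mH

Step 1 — Angular frequency: ω = 2π·f = 2π·1e+04 = 6.283e+04 rad/s.
Step 2 — Component impedances:
  R: Z = R = 279 Ω
  L: Z = jωL = j·6.283e+04·0.00579 = 0 + j363.8 Ω
Step 3 — Series combination: Z_total = R + L = 279 + j363.8 Ω = 458.5∠52.5° Ω.
Step 4 — Power factor: PF = cos(φ) = Re(Z)/|Z| = 279/458.46 = 0.6086.
Step 5 — Type: Im(Z) = 363.8 ⇒ lagging (phase φ = 52.5°).

PF = 0.6086 (lagging, φ = 52.5°)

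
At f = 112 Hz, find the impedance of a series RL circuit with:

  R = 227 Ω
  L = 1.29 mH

Step 1 — Angular frequency: ω = 2π·f = 2π·112 = 703.7 rad/s.
Step 2 — Component impedances:
  R: Z = R = 227 Ω
  L: Z = jωL = j·703.7·0.00129 = 0 + j0.9078 Ω
Step 3 — Series combination: Z_total = R + L = 227 + j0.9078 Ω = 227∠0.2° Ω.

Z = 227 + j0.9078 Ω = 227∠0.2° Ω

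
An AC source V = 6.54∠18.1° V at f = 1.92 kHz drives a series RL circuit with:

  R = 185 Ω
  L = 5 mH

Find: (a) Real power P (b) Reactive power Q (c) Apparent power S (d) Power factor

Step 1 — Angular frequency: ω = 2π·f = 2π·1920 = 1.206e+04 rad/s.
Step 2 — Component impedances:
  R: Z = R = 185 Ω
  L: Z = jωL = j·1.206e+04·0.005 = 0 + j60.32 Ω
Step 3 — Series combination: Z_total = R + L = 185 + j60.32 Ω = 194.6∠18.1° Ω.
Step 4 — Source phasor: V = 6.54∠18.1° V = 6.216 + j2.032 V.
Step 5 — Current: I = V / Z = 0.03361 + j2.442e-05 A = 0.03361∠0.0° A.
Step 6 — Complex power: S = V·I* = 0.209 + j0.06814 VA.
Step 7 — Real power: P = Re(S) = 0.209 W.
Step 8 — Reactive power: Q = Im(S) = 0.06814 VAR.
Step 9 — Apparent power: |S| = 0.2198 VA.
Step 10 — Power factor: PF = P/|S| = 0.9507 (lagging).

(a) P = 0.209 W  (b) Q = 0.06814 VAR  (c) S = 0.2198 VA  (d) PF = 0.9507 (lagging)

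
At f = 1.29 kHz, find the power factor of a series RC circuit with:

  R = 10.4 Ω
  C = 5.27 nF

Step 1 — Angular frequency: ω = 2π·f = 2π·1290 = 8105 rad/s.
Step 2 — Component impedances:
  R: Z = R = 10.4 Ω
  C: Z = 1/(jωC) = -j/(ω·C) = 0 - j2.341e+04 Ω
Step 3 — Series combination: Z_total = R + C = 10.4 - j2.341e+04 Ω = 2.341e+04∠-90.0° Ω.
Step 4 — Power factor: PF = cos(φ) = Re(Z)/|Z| = 10.4/23411 = 0.0004442.
Step 5 — Type: Im(Z) = -2.341e+04 ⇒ leading (phase φ = -90.0°).

PF = 0.0004442 (leading, φ = -90.0°)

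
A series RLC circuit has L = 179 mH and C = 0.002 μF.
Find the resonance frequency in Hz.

Step 1 — Resonance condition Im(Z)=0 gives ω₀ = 1/√(LC).
Step 2 — ω₀ = 1/√(0.179·2e-09) = 5.285e+04 rad/s.
Step 3 — f₀ = ω₀/(2π) = 8412 Hz.

f₀ = 8412 Hz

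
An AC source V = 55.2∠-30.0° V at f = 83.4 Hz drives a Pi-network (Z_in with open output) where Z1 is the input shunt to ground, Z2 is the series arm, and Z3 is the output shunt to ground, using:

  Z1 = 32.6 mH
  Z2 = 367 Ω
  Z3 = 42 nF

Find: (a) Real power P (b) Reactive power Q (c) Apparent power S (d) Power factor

Step 1 — Angular frequency: ω = 2π·f = 2π·83.4 = 524 rad/s.
Step 2 — Component impedances:
  Z1: Z = jωL = j·524·0.0326 = 0 + j17.08 Ω
  Z2: Z = R = 367 Ω
  Z3: Z = 1/(jωC) = -j/(ω·C) = 0 - j4.544e+04 Ω
Step 3 — With open output, the series arm Z2 and the output shunt Z3 appear in series to ground: Z2 + Z3 = 367 - j4.544e+04 Ω.
Step 4 — Parallel with input shunt Z1: Z_in = Z1 || (Z2 + Z3) = 5.191e-05 + j17.09 Ω = 17.09∠90.0° Ω.
Step 5 — Source phasor: V = 55.2∠-30.0° V = 47.8 - j27.6 V.
Step 6 — Current: I = V / Z = -1.615 - j2.797 A = 3.23∠-120.0° A.
Step 7 — Complex power: S = V·I* = 0.0005416 + j178.3 VA.
Step 8 — Real power: P = Re(S) = 0.0005416 W.
Step 9 — Reactive power: Q = Im(S) = 178.3 VAR.
Step 10 — Apparent power: |S| = 178.3 VA.
Step 11 — Power factor: PF = P/|S| = 3.038e-06 (lagging).

(a) P = 0.0005416 W  (b) Q = 178.3 VAR  (c) S = 178.3 VA  (d) PF = 3.038e-06 (lagging)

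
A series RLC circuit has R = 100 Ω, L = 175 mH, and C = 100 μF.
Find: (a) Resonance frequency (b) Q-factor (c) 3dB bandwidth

Step 1 — Resonance: ω₀ = 1/√(LC) = 1/√(0.175·0.0001) = 239 rad/s.
Step 2 — f₀ = ω₀/(2π) = 38.05 Hz.
Step 3 — Series Q: Q = ω₀L/R = 239·0.175/100 = 0.4183.
Step 4 — Bandwidth: Δω = ω₀/Q = 571.4 rad/s; BW = Δω/(2π) = 90.95 Hz.

(a) f₀ = 38.05 Hz  (b) Q = 0.4183  (c) BW = 90.95 Hz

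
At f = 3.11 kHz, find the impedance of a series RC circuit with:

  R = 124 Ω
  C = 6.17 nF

Step 1 — Angular frequency: ω = 2π·f = 2π·3110 = 1.954e+04 rad/s.
Step 2 — Component impedances:
  R: Z = R = 124 Ω
  C: Z = 1/(jωC) = -j/(ω·C) = 0 - j8294 Ω
Step 3 — Series combination: Z_total = R + C = 124 - j8294 Ω = 8295∠-89.1° Ω.

Z = 124 - j8294 Ω = 8295∠-89.1° Ω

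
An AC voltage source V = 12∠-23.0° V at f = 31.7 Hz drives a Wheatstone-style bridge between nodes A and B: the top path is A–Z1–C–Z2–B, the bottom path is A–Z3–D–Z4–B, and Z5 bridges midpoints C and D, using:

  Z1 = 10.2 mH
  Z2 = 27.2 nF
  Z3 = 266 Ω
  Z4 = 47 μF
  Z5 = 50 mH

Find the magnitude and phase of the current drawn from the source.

Step 1 — Angular frequency: ω = 2π·f = 2π·31.7 = 199.2 rad/s.
Step 2 — Component impedances:
  Z1: Z = jωL = j·199.2·0.0102 = 0 + j2.032 Ω
  Z2: Z = 1/(jωC) = -j/(ω·C) = 0 - j1.846e+05 Ω
  Z3: Z = R = 266 Ω
  Z4: Z = 1/(jωC) = -j/(ω·C) = 0 - j106.8 Ω
  Z5: Z = jωL = j·199.2·0.05 = 0 + j9.959 Ω
Step 3 — Bridge requires nodal analysis (the Z5 bridge couples midpoints C and D, so the two paths cannot be reduced to a simple series/parallel combination). Setting node B to ground and injecting 1 A at node A, the 3-node admittance system at A, C, D solves to V_A = Z_AB = 0.5389 - j94.81 Ω = 94.81∠-89.7° Ω.
Step 4 — Source phasor: V = 12∠-23.0° V = 11.05 - j4.689 V.
Step 5 — Ohm's law: I = V / Z_total = (11.05 - j4.689) / (0.5389 - j94.81) = 0.05012 + j0.1162 A.
Step 6 — Convert to polar: |I| = 0.1266 A, ∠I = 66.7°.

I = 0.1266∠66.7° A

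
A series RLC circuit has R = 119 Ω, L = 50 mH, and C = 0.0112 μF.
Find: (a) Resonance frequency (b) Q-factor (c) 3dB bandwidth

Step 1 — Resonance: ω₀ = 1/√(LC) = 1/√(0.05·1.12e-08) = 4.226e+04 rad/s.
Step 2 — f₀ = ω₀/(2π) = 6726 Hz.
Step 3 — Series Q: Q = ω₀L/R = 4.226e+04·0.05/119 = 17.76.
Step 4 — Bandwidth: Δω = ω₀/Q = 2380 rad/s; BW = Δω/(2π) = 378.8 Hz.

(a) f₀ = 6726 Hz  (b) Q = 17.76  (c) BW = 378.8 Hz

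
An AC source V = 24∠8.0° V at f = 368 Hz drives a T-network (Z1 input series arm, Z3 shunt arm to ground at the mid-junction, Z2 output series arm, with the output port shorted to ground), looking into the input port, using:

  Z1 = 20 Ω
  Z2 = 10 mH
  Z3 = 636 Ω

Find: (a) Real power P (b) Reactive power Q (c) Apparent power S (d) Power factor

Step 1 — Angular frequency: ω = 2π·f = 2π·368 = 2312 rad/s.
Step 2 — Component impedances:
  Z1: Z = R = 20 Ω
  Z2: Z = jωL = j·2312·0.01 = 0 + j23.12 Ω
  Z3: Z = R = 636 Ω
Step 3 — With the output port shorted to ground, the output series arm Z2 runs from the junction to ground; the shunt arm Z3 also runs from the junction to ground. They appear in parallel: Z3 || Z2 = 0.8395 + j23.09 Ω.
Step 4 — Series with input arm Z1: Z_in = Z1 + (Z3 || Z2) = 20.84 + j23.09 Ω = 31.1∠47.9° Ω.
Step 5 — Source phasor: V = 24∠8.0° V = 23.77 + j3.34 V.
Step 6 — Current: I = V / Z = 0.5916 - j0.4953 A = 0.7716∠-39.9° A.
Step 7 — Complex power: S = V·I* = 12.41 + j13.75 VA.
Step 8 — Real power: P = Re(S) = 12.41 W.
Step 9 — Reactive power: Q = Im(S) = 13.75 VAR.
Step 10 — Apparent power: |S| = 18.52 VA.
Step 11 — Power factor: PF = P/|S| = 0.67 (lagging).

(a) P = 12.41 W  (b) Q = 13.75 VAR  (c) S = 18.52 VA  (d) PF = 0.67 (lagging)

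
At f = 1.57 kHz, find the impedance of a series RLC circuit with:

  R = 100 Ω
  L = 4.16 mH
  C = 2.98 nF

Step 1 — Angular frequency: ω = 2π·f = 2π·1570 = 9865 rad/s.
Step 2 — Component impedances:
  R: Z = R = 100 Ω
  L: Z = jωL = j·9865·0.00416 = 0 + j41.04 Ω
  C: Z = 1/(jωC) = -j/(ω·C) = 0 - j3.402e+04 Ω
Step 3 — Series combination: Z_total = R + L + C = 100 - j3.398e+04 Ω = 3.398e+04∠-89.8° Ω.

Z = 100 - j3.398e+04 Ω = 3.398e+04∠-89.8° Ω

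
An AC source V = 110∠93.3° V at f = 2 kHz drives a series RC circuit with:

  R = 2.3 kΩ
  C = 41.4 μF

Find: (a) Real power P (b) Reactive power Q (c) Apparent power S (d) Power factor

Step 1 — Angular frequency: ω = 2π·f = 2π·2000 = 1.257e+04 rad/s.
Step 2 — Component impedances:
  R: Z = R = 2300 Ω
  C: Z = 1/(jωC) = -j/(ω·C) = 0 - j1.922 Ω
Step 3 — Series combination: Z_total = R + C = 2300 - j1.922 Ω = 2300∠-0.0° Ω.
Step 4 — Source phasor: V = 110∠93.3° V = -6.332 + j109.8 V.
Step 5 — Current: I = V / Z = -0.002793 + j0.04774 A = 0.04783∠93.3° A.
Step 6 — Complex power: S = V·I* = 5.261 - j0.004397 VA.
Step 7 — Real power: P = Re(S) = 5.261 W.
Step 8 — Reactive power: Q = Im(S) = -0.004397 VAR.
Step 9 — Apparent power: |S| = 5.261 VA.
Step 10 — Power factor: PF = P/|S| = 1 (leading).

(a) P = 5.261 W  (b) Q = -0.004397 VAR  (c) S = 5.261 VA  (d) PF = 1 (leading)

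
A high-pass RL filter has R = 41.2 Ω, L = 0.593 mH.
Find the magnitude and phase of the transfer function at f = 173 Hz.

Step 1 — Angular frequency: ω = 2π·173 = 1087 rad/s.
Step 2 — Transfer function: H(jω) = jωL/(R + jωL).
Step 3 — Numerator jωL = j·0.6446; denominator R + jωL = 41.2 + j0.6446.
Step 4 — H = 0.0002447 + j0.01564.
Step 5 — Magnitude: |H| = 0.01564 (-36.1 dB); phase: φ = 89.1°.

|H| = 0.01564 (-36.1 dB), φ = 89.1°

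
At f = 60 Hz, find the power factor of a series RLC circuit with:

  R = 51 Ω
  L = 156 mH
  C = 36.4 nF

Step 1 — Angular frequency: ω = 2π·f = 2π·60 = 377 rad/s.
Step 2 — Component impedances:
  R: Z = R = 51 Ω
  L: Z = jωL = j·377·0.156 = 0 + j58.81 Ω
  C: Z = 1/(jωC) = -j/(ω·C) = 0 - j7.287e+04 Ω
Step 3 — Series combination: Z_total = R + L + C = 51 - j7.281e+04 Ω = 7.281e+04∠-90.0° Ω.
Step 4 — Power factor: PF = cos(φ) = Re(Z)/|Z| = 51/72814 = 0.0007004.
Step 5 — Type: Im(Z) = -7.281e+04 ⇒ leading (phase φ = -90.0°).

PF = 0.0007004 (leading, φ = -90.0°)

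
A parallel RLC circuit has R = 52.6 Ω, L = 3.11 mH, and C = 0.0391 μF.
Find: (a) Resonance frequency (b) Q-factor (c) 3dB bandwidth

Step 1 — Resonance: ω₀ = 1/√(LC) = 1/√(0.00311·3.91e-08) = 9.068e+04 rad/s.
Step 2 — f₀ = ω₀/(2π) = 1.443e+04 Hz.
Step 3 — Parallel Q: Q = R/(ω₀L) = 52.6/(9.068e+04·0.00311) = 0.1865.
Step 4 — Bandwidth: Δω = ω₀/Q = 4.862e+05 rad/s; BW = Δω/(2π) = 7.739e+04 Hz.

(a) f₀ = 1.443e+04 Hz  (b) Q = 0.1865  (c) BW = 7.739e+04 Hz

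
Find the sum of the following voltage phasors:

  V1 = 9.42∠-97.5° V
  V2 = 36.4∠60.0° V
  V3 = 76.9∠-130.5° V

Step 1 — Convert each phasor to rectangular form:
  V1 = 9.42·(cos(-97.5°) + j·sin(-97.5°)) = -1.23 - j9.339 V
  V2 = 36.4·(cos(60.0°) + j·sin(60.0°)) = 18.2 + j31.52 V
  V3 = 76.9·(cos(-130.5°) + j·sin(-130.5°)) = -49.94 - j58.48 V
Step 2 — Sum components: V_total = -32.97 - j36.29 V.
Step 3 — Convert to polar: |V_total| = 49.03 V, ∠V_total = -132.3°.

V_total = 49.03∠-132.3° V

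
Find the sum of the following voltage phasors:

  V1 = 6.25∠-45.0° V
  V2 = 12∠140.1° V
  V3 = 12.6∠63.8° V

Step 1 — Convert each phasor to rectangular form:
  V1 = 6.25·(cos(-45.0°) + j·sin(-45.0°)) = 4.419 - j4.419 V
  V2 = 12·(cos(140.1°) + j·sin(140.1°)) = -9.206 + j7.697 V
  V3 = 12.6·(cos(63.8°) + j·sin(63.8°)) = 5.563 + j11.31 V
Step 2 — Sum components: V_total = 0.7764 + j14.58 V.
Step 3 — Convert to polar: |V_total| = 14.6 V, ∠V_total = 87.0°.

V_total = 14.6∠87.0° V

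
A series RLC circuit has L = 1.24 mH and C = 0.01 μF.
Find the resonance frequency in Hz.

Step 1 — Resonance condition Im(Z)=0 gives ω₀ = 1/√(LC).
Step 2 — ω₀ = 1/√(0.00124·1e-08) = 2.84e+05 rad/s.
Step 3 — f₀ = ω₀/(2π) = 4.52e+04 Hz.

f₀ = 4.52e+04 Hz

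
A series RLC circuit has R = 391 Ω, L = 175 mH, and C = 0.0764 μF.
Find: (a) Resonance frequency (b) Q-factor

Step 1 — Resonance condition Im(Z)=0 gives ω₀ = 1/√(LC).
Step 2 — ω₀ = 1/√(0.175·7.64e-08) = 8648 rad/s.
Step 3 — f₀ = ω₀/(2π) = 1376 Hz.
Step 4 — Series Q: Q = ω₀L/R = 8648·0.175/391 = 3.871.

(a) f₀ = 1376 Hz  (b) Q = 3.871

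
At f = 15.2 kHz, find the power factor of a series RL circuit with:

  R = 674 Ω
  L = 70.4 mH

Step 1 — Angular frequency: ω = 2π·f = 2π·1.52e+04 = 9.55e+04 rad/s.
Step 2 — Component impedances:
  R: Z = R = 674 Ω
  L: Z = jωL = j·9.55e+04·0.0704 = 0 + j6724 Ω
Step 3 — Series combination: Z_total = R + L = 674 + j6724 Ω = 6757∠84.3° Ω.
Step 4 — Power factor: PF = cos(φ) = Re(Z)/|Z| = 674/6757 = 0.09975.
Step 5 — Type: Im(Z) = 6724 ⇒ lagging (phase φ = 84.3°).

PF = 0.09975 (lagging, φ = 84.3°)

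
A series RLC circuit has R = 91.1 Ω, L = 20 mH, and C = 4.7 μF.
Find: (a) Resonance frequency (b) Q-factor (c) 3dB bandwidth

Step 1 — Resonance: ω₀ = 1/√(LC) = 1/√(0.02·4.7e-06) = 3262 rad/s.
Step 2 — f₀ = ω₀/(2π) = 519.1 Hz.
Step 3 — Series Q: Q = ω₀L/R = 3262·0.02/91.1 = 0.7161.
Step 4 — Bandwidth: Δω = ω₀/Q = 4555 rad/s; BW = Δω/(2π) = 725 Hz.

(a) f₀ = 519.1 Hz  (b) Q = 0.7161  (c) BW = 725 Hz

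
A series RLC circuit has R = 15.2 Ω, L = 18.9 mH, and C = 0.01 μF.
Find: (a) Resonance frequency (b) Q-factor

Step 1 — Resonance condition Im(Z)=0 gives ω₀ = 1/√(LC).
Step 2 — ω₀ = 1/√(0.0189·1e-08) = 7.274e+04 rad/s.
Step 3 — f₀ = ω₀/(2π) = 1.158e+04 Hz.
Step 4 — Series Q: Q = ω₀L/R = 7.274e+04·0.0189/15.2 = 90.45.

(a) f₀ = 1.158e+04 Hz  (b) Q = 90.45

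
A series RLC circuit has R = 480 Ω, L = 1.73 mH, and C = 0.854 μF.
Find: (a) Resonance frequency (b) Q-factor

Step 1 — Resonance condition Im(Z)=0 gives ω₀ = 1/√(LC).
Step 2 — ω₀ = 1/√(0.00173·8.54e-07) = 2.602e+04 rad/s.
Step 3 — f₀ = ω₀/(2π) = 4141 Hz.
Step 4 — Series Q: Q = ω₀L/R = 2.602e+04·0.00173/480 = 0.09377.

(a) f₀ = 4141 Hz  (b) Q = 0.09377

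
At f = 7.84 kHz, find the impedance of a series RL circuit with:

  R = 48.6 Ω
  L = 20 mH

Step 1 — Angular frequency: ω = 2π·f = 2π·7840 = 4.926e+04 rad/s.
Step 2 — Component impedances:
  R: Z = R = 48.6 Ω
  L: Z = jωL = j·4.926e+04·0.02 = 0 + j985.2 Ω
Step 3 — Series combination: Z_total = R + L = 48.6 + j985.2 Ω = 986.4∠87.2° Ω.

Z = 48.6 + j985.2 Ω = 986.4∠87.2° Ω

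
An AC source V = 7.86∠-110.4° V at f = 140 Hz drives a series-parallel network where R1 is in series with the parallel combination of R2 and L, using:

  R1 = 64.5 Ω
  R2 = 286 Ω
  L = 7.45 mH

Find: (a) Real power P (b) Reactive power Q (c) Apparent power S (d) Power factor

Step 1 — Angular frequency: ω = 2π·f = 2π·140 = 879.6 rad/s.
Step 2 — Component impedances:
  R1: Z = R = 64.5 Ω
  R2: Z = R = 286 Ω
  L: Z = jωL = j·879.6·0.00745 = 0 + j6.553 Ω
Step 3 — Parallel branch: R2 || L = 1/(1/R2 + 1/L) = 0.1501 + j6.55 Ω.
Step 4 — Series with R1: Z_total = R1 + (R2 || L) = 64.65 + j6.55 Ω = 64.98∠5.8° Ω.
Step 5 — Source phasor: V = 7.86∠-110.4° V = -2.74 - j7.367 V.
Step 6 — Current: I = V / Z = -0.05338 - j0.1085 A = 0.121∠-116.2° A.
Step 7 — Complex power: S = V·I* = 0.9459 + j0.09583 VA.
Step 8 — Real power: P = Re(S) = 0.9459 W.
Step 9 — Reactive power: Q = Im(S) = 0.09583 VAR.
Step 10 — Apparent power: |S| = 0.9507 VA.
Step 11 — Power factor: PF = P/|S| = 0.9949 (lagging).

(a) P = 0.9459 W  (b) Q = 0.09583 VAR  (c) S = 0.9507 VA  (d) PF = 0.9949 (lagging)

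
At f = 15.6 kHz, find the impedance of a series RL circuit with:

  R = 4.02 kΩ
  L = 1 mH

Step 1 — Angular frequency: ω = 2π·f = 2π·1.56e+04 = 9.802e+04 rad/s.
Step 2 — Component impedances:
  R: Z = R = 4020 Ω
  L: Z = jωL = j·9.802e+04·0.001 = 0 + j98.02 Ω
Step 3 — Series combination: Z_total = R + L = 4020 + j98.02 Ω = 4021∠1.4° Ω.

Z = 4020 + j98.02 Ω = 4021∠1.4° Ω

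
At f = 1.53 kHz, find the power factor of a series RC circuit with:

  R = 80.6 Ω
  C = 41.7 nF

Step 1 — Angular frequency: ω = 2π·f = 2π·1530 = 9613 rad/s.
Step 2 — Component impedances:
  R: Z = R = 80.6 Ω
  C: Z = 1/(jωC) = -j/(ω·C) = 0 - j2495 Ω
Step 3 — Series combination: Z_total = R + C = 80.6 - j2495 Ω = 2496∠-88.1° Ω.
Step 4 — Power factor: PF = cos(φ) = Re(Z)/|Z| = 80.6/2496 = 0.03229.
Step 5 — Type: Im(Z) = -2495 ⇒ leading (phase φ = -88.1°).

PF = 0.03229 (leading, φ = -88.1°)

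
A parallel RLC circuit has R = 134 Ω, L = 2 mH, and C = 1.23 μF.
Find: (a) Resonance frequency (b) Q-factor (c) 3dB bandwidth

Step 1 — Resonance: ω₀ = 1/√(LC) = 1/√(0.002·1.23e-06) = 2.016e+04 rad/s.
Step 2 — f₀ = ω₀/(2π) = 3209 Hz.
Step 3 — Parallel Q: Q = R/(ω₀L) = 134/(2.016e+04·0.002) = 3.323.
Step 4 — Bandwidth: Δω = ω₀/Q = 6067 rad/s; BW = Δω/(2π) = 965.6 Hz.

(a) f₀ = 3209 Hz  (b) Q = 3.323  (c) BW = 965.6 Hz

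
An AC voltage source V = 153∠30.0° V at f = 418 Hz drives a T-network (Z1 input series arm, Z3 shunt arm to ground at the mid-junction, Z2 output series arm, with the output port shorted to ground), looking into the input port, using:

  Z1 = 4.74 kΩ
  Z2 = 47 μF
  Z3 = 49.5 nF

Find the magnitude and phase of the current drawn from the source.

Step 1 — Angular frequency: ω = 2π·f = 2π·418 = 2626 rad/s.
Step 2 — Component impedances:
  Z1: Z = R = 4740 Ω
  Z2: Z = 1/(jωC) = -j/(ω·C) = 0 - j8.101 Ω
  Z3: Z = 1/(jωC) = -j/(ω·C) = 0 - j7692 Ω
Step 3 — With the output port shorted to ground, the output series arm Z2 runs from the junction to ground; the shunt arm Z3 also runs from the junction to ground. They appear in parallel: Z3 || Z2 = 0 - j8.093 Ω.
Step 4 — Series with input arm Z1: Z_in = Z1 + (Z3 || Z2) = 4740 - j8.093 Ω = 4740∠-0.1° Ω.
Step 5 — Source phasor: V = 153∠30.0° V = 132.5 + j76.5 V.
Step 6 — Ohm's law: I = V / Z_total = (132.5 + j76.5) / (4740 - j8.093) = 0.02793 + j0.01619 A.
Step 7 — Convert to polar: |I| = 0.03228 A, ∠I = 30.1°.

I = 0.03228∠30.1° A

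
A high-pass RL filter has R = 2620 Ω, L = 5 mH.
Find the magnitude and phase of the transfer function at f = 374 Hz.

Step 1 — Angular frequency: ω = 2π·374 = 2350 rad/s.
Step 2 — Transfer function: H(jω) = jωL/(R + jωL).
Step 3 — Numerator jωL = j·11.75; denominator R + jωL = 2620 + j11.75.
Step 4 — H = 2.011e-05 + j0.004484.
Step 5 — Magnitude: |H| = 0.004485 (-47.0 dB); phase: φ = 89.7°.

|H| = 0.004485 (-47.0 dB), φ = 89.7°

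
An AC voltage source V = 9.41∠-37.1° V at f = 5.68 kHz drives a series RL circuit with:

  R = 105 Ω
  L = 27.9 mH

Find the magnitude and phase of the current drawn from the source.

Step 1 — Angular frequency: ω = 2π·f = 2π·5680 = 3.569e+04 rad/s.
Step 2 — Component impedances:
  R: Z = R = 105 Ω
  L: Z = jωL = j·3.569e+04·0.0279 = 0 + j995.7 Ω
Step 3 — Series combination: Z_total = R + L = 105 + j995.7 Ω = 1001∠84.0° Ω.
Step 4 — Source phasor: V = 9.41∠-37.1° V = 7.505 - j5.676 V.
Step 5 — Ohm's law: I = V / Z_total = (7.505 - j5.676) / (105 + j995.7) = -0.004852 - j0.008049 A.
Step 6 — Convert to polar: |I| = 0.009398 A, ∠I = -121.1°.

I = 0.009398∠-121.1° A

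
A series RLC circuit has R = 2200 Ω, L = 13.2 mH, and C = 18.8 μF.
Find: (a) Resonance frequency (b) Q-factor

Step 1 — Resonance condition Im(Z)=0 gives ω₀ = 1/√(LC).
Step 2 — ω₀ = 1/√(0.0132·1.88e-05) = 2007 rad/s.
Step 3 — f₀ = ω₀/(2π) = 319.5 Hz.
Step 4 — Series Q: Q = ω₀L/R = 2007·0.0132/2200 = 0.01204.

(a) f₀ = 319.5 Hz  (b) Q = 0.01204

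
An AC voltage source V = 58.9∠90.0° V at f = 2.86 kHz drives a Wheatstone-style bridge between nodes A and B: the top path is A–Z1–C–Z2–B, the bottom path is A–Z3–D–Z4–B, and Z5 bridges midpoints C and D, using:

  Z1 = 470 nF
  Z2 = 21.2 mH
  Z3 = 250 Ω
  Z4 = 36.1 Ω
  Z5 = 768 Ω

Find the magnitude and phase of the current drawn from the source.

Step 1 — Angular frequency: ω = 2π·f = 2π·2860 = 1.797e+04 rad/s.
Step 2 — Component impedances:
  Z1: Z = 1/(jωC) = -j/(ω·C) = 0 - j118.4 Ω
  Z2: Z = jωL = j·1.797e+04·0.0212 = 0 + j381 Ω
  Z3: Z = R = 250 Ω
  Z4: Z = R = 36.1 Ω
  Z5: Z = R = 768 Ω
Step 3 — Bridge requires nodal analysis (the Z5 bridge couples midpoints C and D, so the two paths cannot be reduced to a simple series/parallel combination). Setting node B to ground and injecting 1 A at node A, the 3-node admittance system at A, C, D solves to V_A = Z_AB = 131.4 + j78.89 Ω = 153.3∠31.0° Ω.
Step 4 — Source phasor: V = 58.9∠90.0° V = 0 + j58.9 V.
Step 5 — Ohm's law: I = V / Z_total = (0 + j58.9) / (131.4 + j78.89) = 0.1978 + j0.3295 A.
Step 6 — Convert to polar: |I| = 0.3843 A, ∠I = 59.0°.

I = 0.3843∠59.0° A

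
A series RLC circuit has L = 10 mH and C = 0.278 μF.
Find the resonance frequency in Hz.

Step 1 — Resonance condition Im(Z)=0 gives ω₀ = 1/√(LC).
Step 2 — ω₀ = 1/√(0.01·2.78e-07) = 1.897e+04 rad/s.
Step 3 — f₀ = ω₀/(2π) = 3019 Hz.

f₀ = 3019 Hz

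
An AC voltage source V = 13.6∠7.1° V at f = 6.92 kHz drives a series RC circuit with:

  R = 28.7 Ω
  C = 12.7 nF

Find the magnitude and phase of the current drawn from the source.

Step 1 — Angular frequency: ω = 2π·f = 2π·6920 = 4.348e+04 rad/s.
Step 2 — Component impedances:
  R: Z = R = 28.7 Ω
  C: Z = 1/(jωC) = -j/(ω·C) = 0 - j1811 Ω
Step 3 — Series combination: Z_total = R + C = 28.7 - j1811 Ω = 1811∠-89.1° Ω.
Step 4 — Source phasor: V = 13.6∠7.1° V = 13.5 + j1.681 V.
Step 5 — Ohm's law: I = V / Z_total = (13.5 + j1.681) / (28.7 - j1811) = -0.0008099 + j0.007465 A.
Step 6 — Convert to polar: |I| = 0.007509 A, ∠I = 96.2°.

I = 0.007509∠96.2° A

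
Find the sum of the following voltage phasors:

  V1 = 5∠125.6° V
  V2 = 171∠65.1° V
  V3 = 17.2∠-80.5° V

Step 1 — Convert each phasor to rectangular form:
  V1 = 5·(cos(125.6°) + j·sin(125.6°)) = -2.911 + j4.066 V
  V2 = 171·(cos(65.1°) + j·sin(65.1°)) = 72 + j155.1 V
  V3 = 17.2·(cos(-80.5°) + j·sin(-80.5°)) = 2.839 - j16.96 V
Step 2 — Sum components: V_total = 71.93 + j142.2 V.
Step 3 — Convert to polar: |V_total| = 159.4 V, ∠V_total = 63.2°.

V_total = 159.4∠63.2° V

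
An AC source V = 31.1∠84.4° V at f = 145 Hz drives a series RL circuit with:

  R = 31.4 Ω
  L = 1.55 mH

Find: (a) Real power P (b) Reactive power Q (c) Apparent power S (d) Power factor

Step 1 — Angular frequency: ω = 2π·f = 2π·145 = 911.1 rad/s.
Step 2 — Component impedances:
  R: Z = R = 31.4 Ω
  L: Z = jωL = j·911.1·0.00155 = 0 + j1.412 Ω
Step 3 — Series combination: Z_total = R + L = 31.4 + j1.412 Ω = 31.43∠2.6° Ω.
Step 4 — Source phasor: V = 31.1∠84.4° V = 3.035 + j30.95 V.
Step 5 — Current: I = V / Z = 0.1407 + j0.9794 A = 0.9894∠81.8° A.
Step 6 — Complex power: S = V·I* = 30.74 + j1.382 VA.
Step 7 — Real power: P = Re(S) = 30.74 W.
Step 8 — Reactive power: Q = Im(S) = 1.382 VAR.
Step 9 — Apparent power: |S| = 30.77 VA.
Step 10 — Power factor: PF = P/|S| = 0.999 (lagging).

(a) P = 30.74 W  (b) Q = 1.382 VAR  (c) S = 30.77 VA  (d) PF = 0.999 (lagging)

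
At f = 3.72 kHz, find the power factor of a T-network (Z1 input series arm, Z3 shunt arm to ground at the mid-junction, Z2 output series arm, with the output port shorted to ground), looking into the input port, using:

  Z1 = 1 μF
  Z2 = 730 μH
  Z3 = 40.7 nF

Step 1 — Angular frequency: ω = 2π·f = 2π·3720 = 2.337e+04 rad/s.
Step 2 — Component impedances:
  Z1: Z = 1/(jωC) = -j/(ω·C) = 0 - j42.78 Ω
  Z2: Z = jωL = j·2.337e+04·0.00073 = 0 + j17.06 Ω
  Z3: Z = 1/(jωC) = -j/(ω·C) = 0 - j1051 Ω
Step 3 — With the output port shorted to ground, the output series arm Z2 runs from the junction to ground; the shunt arm Z3 also runs from the junction to ground. They appear in parallel: Z3 || Z2 = 0 + j17.34 Ω.
Step 4 — Series with input arm Z1: Z_in = Z1 + (Z3 || Z2) = 0 - j25.44 Ω = 25.44∠-90.0° Ω.
Step 5 — Power factor: PF = cos(φ) = Re(Z)/|Z| = 0/25.44 = 0.
Step 6 — Type: Im(Z) = -25.44 ⇒ leading (phase φ = -90.0°).

PF = 0 (leading, φ = -90.0°)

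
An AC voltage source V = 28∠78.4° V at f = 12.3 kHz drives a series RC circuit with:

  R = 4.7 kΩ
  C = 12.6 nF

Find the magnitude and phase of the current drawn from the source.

Step 1 — Angular frequency: ω = 2π·f = 2π·1.23e+04 = 7.728e+04 rad/s.
Step 2 — Component impedances:
  R: Z = R = 4700 Ω
  C: Z = 1/(jωC) = -j/(ω·C) = 0 - j1027 Ω
Step 3 — Series combination: Z_total = R + C = 4700 - j1027 Ω = 4811∠-12.3° Ω.
Step 4 — Source phasor: V = 28∠78.4° V = 5.63 + j27.43 V.
Step 5 — Ohm's law: I = V / Z_total = (5.63 + j27.43) / (4700 - j1027) = -7.367e-05 + j0.00582 A.
Step 6 — Convert to polar: |I| = 0.00582 A, ∠I = 90.7°.

I = 0.00582∠90.7° A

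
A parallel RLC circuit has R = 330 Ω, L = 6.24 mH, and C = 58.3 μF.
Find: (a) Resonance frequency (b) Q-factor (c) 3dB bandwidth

Step 1 — Resonance: ω₀ = 1/√(LC) = 1/√(0.00624·5.83e-05) = 1658 rad/s.
Step 2 — f₀ = ω₀/(2π) = 263.9 Hz.
Step 3 — Parallel Q: Q = R/(ω₀L) = 330/(1658·0.00624) = 31.9.
Step 4 — Bandwidth: Δω = ω₀/Q = 51.98 rad/s; BW = Δω/(2π) = 8.273 Hz.

(a) f₀ = 263.9 Hz  (b) Q = 31.9  (c) BW = 8.273 Hz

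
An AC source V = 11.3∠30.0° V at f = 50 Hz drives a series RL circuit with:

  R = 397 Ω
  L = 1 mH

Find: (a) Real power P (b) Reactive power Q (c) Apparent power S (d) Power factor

Step 1 — Angular frequency: ω = 2π·f = 2π·50 = 314.2 rad/s.
Step 2 — Component impedances:
  R: Z = R = 397 Ω
  L: Z = jωL = j·314.2·0.001 = 0 + j0.3142 Ω
Step 3 — Series combination: Z_total = R + L = 397 + j0.3142 Ω = 397∠0.0° Ω.
Step 4 — Source phasor: V = 11.3∠30.0° V = 9.786 + j5.65 V.
Step 5 — Current: I = V / Z = 0.02466 + j0.01421 A = 0.02846∠30.0° A.
Step 6 — Complex power: S = V·I* = 0.3216 + j0.0002545 VA.
Step 7 — Real power: P = Re(S) = 0.3216 W.
Step 8 — Reactive power: Q = Im(S) = 0.0002545 VAR.
Step 9 — Apparent power: |S| = 0.3216 VA.
Step 10 — Power factor: PF = P/|S| = 1 (lagging).

(a) P = 0.3216 W  (b) Q = 0.0002545 VAR  (c) S = 0.3216 VA  (d) PF = 1 (lagging)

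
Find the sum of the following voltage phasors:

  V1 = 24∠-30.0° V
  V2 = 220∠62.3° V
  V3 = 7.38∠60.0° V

Step 1 — Convert each phasor to rectangular form:
  V1 = 24·(cos(-30.0°) + j·sin(-30.0°)) = 20.78 - j12 V
  V2 = 220·(cos(62.3°) + j·sin(62.3°)) = 102.3 + j194.8 V
  V3 = 7.38·(cos(60.0°) + j·sin(60.0°)) = 3.69 + j6.391 V
Step 2 — Sum components: V_total = 126.7 + j189.2 V.
Step 3 — Convert to polar: |V_total| = 227.7 V, ∠V_total = 56.2°.

V_total = 227.7∠56.2° V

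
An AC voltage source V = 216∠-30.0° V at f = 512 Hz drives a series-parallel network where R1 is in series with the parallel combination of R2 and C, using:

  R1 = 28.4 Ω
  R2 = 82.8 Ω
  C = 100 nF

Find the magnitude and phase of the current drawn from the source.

Step 1 — Angular frequency: ω = 2π·f = 2π·512 = 3217 rad/s.
Step 2 — Component impedances:
  R1: Z = R = 28.4 Ω
  R2: Z = R = 82.8 Ω
  C: Z = 1/(jωC) = -j/(ω·C) = 0 - j3108 Ω
Step 3 — Parallel branch: R2 || C = 1/(1/R2 + 1/C) = 82.74 - j2.204 Ω.
Step 4 — Series with R1: Z_total = R1 + (R2 || C) = 111.1 - j2.204 Ω = 111.2∠-1.1° Ω.
Step 5 — Source phasor: V = 216∠-30.0° V = 187.1 - j108 V.
Step 6 — Ohm's law: I = V / Z_total = (187.1 - j108) / (111.1 - j2.204) = 1.702 - j0.938 A.
Step 7 — Convert to polar: |I| = 1.943 A, ∠I = -28.9°.

I = 1.943∠-28.9° A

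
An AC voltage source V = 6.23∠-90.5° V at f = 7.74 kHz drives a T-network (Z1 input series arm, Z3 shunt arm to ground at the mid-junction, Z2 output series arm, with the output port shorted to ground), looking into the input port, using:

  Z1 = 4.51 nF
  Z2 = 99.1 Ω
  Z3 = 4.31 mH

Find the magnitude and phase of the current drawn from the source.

Step 1 — Angular frequency: ω = 2π·f = 2π·7740 = 4.863e+04 rad/s.
Step 2 — Component impedances:
  Z1: Z = 1/(jωC) = -j/(ω·C) = 0 - j4559 Ω
  Z2: Z = R = 99.1 Ω
  Z3: Z = jωL = j·4.863e+04·0.00431 = 0 + j209.6 Ω
Step 3 — With the output port shorted to ground, the output series arm Z2 runs from the junction to ground; the shunt arm Z3 also runs from the junction to ground. They appear in parallel: Z3 || Z2 = 80.99 + j38.29 Ω.
Step 4 — Series with input arm Z1: Z_in = Z1 + (Z3 || Z2) = 80.99 - j4521 Ω = 4522∠-89.0° Ω.
Step 5 — Source phasor: V = 6.23∠-90.5° V = -0.05437 - j6.23 V.
Step 6 — Ohm's law: I = V / Z_total = (-0.05437 - j6.23) / (80.99 - j4521) = 0.001377 - j3.67e-05 A.
Step 7 — Convert to polar: |I| = 0.001378 A, ∠I = -1.5°.

I = 0.001378∠-1.5° A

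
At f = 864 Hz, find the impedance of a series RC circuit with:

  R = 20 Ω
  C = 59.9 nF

Step 1 — Angular frequency: ω = 2π·f = 2π·864 = 5429 rad/s.
Step 2 — Component impedances:
  R: Z = R = 20 Ω
  C: Z = 1/(jωC) = -j/(ω·C) = 0 - j3075 Ω
Step 3 — Series combination: Z_total = R + C = 20 - j3075 Ω = 3075∠-89.6° Ω.

Z = 20 - j3075 Ω = 3075∠-89.6° Ω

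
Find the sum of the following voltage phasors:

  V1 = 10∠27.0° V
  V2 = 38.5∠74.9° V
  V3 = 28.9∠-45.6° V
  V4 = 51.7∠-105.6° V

Step 1 — Convert each phasor to rectangular form:
  V1 = 10·(cos(27.0°) + j·sin(27.0°)) = 8.91 + j4.54 V
  V2 = 38.5·(cos(74.9°) + j·sin(74.9°)) = 10.03 + j37.17 V
  V3 = 28.9·(cos(-45.6°) + j·sin(-45.6°)) = 20.22 - j20.65 V
  V4 = 51.7·(cos(-105.6°) + j·sin(-105.6°)) = -13.9 - j49.8 V
Step 2 — Sum components: V_total = 25.26 - j28.73 V.
Step 3 — Convert to polar: |V_total| = 38.26 V, ∠V_total = -48.7°.

V_total = 38.26∠-48.7° V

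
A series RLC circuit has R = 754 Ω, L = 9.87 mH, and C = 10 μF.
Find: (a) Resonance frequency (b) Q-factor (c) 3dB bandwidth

Step 1 — Resonance: ω₀ = 1/√(LC) = 1/√(0.00987·1e-05) = 3183 rad/s.
Step 2 — f₀ = ω₀/(2π) = 506.6 Hz.
Step 3 — Series Q: Q = ω₀L/R = 3183·0.00987/754 = 0.04167.
Step 4 — Bandwidth: Δω = ω₀/Q = 7.639e+04 rad/s; BW = Δω/(2π) = 1.216e+04 Hz.

(a) f₀ = 506.6 Hz  (b) Q = 0.04167  (c) BW = 1.216e+04 Hz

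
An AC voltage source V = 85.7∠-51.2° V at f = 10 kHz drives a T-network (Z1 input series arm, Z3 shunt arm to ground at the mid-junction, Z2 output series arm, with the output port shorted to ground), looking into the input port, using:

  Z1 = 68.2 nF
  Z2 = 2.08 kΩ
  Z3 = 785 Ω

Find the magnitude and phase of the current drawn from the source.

Step 1 — Angular frequency: ω = 2π·f = 2π·1e+04 = 6.283e+04 rad/s.
Step 2 — Component impedances:
  Z1: Z = 1/(jωC) = -j/(ω·C) = 0 - j233.4 Ω
  Z2: Z = R = 2080 Ω
  Z3: Z = R = 785 Ω
Step 3 — With the output port shorted to ground, the output series arm Z2 runs from the junction to ground; the shunt arm Z3 also runs from the junction to ground. They appear in parallel: Z3 || Z2 = 569.9 Ω.
Step 4 — Series with input arm Z1: Z_in = Z1 + (Z3 || Z2) = 569.9 - j233.4 Ω = 615.8∠-22.3° Ω.
Step 5 — Source phasor: V = 85.7∠-51.2° V = 53.7 - j66.79 V.
Step 6 — Ohm's law: I = V / Z_total = (53.7 - j66.79) / (569.9 - j233.4) = 0.1218 - j0.06732 A.
Step 7 — Convert to polar: |I| = 0.1392 A, ∠I = -28.9°.

I = 0.1392∠-28.9° A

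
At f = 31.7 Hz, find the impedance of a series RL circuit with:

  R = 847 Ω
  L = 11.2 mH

Step 1 — Angular frequency: ω = 2π·f = 2π·31.7 = 199.2 rad/s.
Step 2 — Component impedances:
  R: Z = R = 847 Ω
  L: Z = jωL = j·199.2·0.0112 = 0 + j2.231 Ω
Step 3 — Series combination: Z_total = R + L = 847 + j2.231 Ω = 847∠0.2° Ω.

Z = 847 + j2.231 Ω = 847∠0.2° Ω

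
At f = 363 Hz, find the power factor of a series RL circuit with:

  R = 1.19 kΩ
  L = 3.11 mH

Step 1 — Angular frequency: ω = 2π·f = 2π·363 = 2281 rad/s.
Step 2 — Component impedances:
  R: Z = R = 1190 Ω
  L: Z = jωL = j·2281·0.00311 = 0 + j7.093 Ω
Step 3 — Series combination: Z_total = R + L = 1190 + j7.093 Ω = 1190∠0.3° Ω.
Step 4 — Power factor: PF = cos(φ) = Re(Z)/|Z| = 1190/1190 = 1.
Step 5 — Type: Im(Z) = 7.093 ⇒ lagging (phase φ = 0.3°).

PF = 1 (lagging, φ = 0.3°)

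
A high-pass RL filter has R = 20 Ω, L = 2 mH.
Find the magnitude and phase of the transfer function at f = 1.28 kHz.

Step 1 — Angular frequency: ω = 2π·1280 = 8042 rad/s.
Step 2 — Transfer function: H(jω) = jωL/(R + jωL).
Step 3 — Numerator jωL = j·16.08; denominator R + jωL = 20 + j16.08.
Step 4 — H = 0.3928 + j0.4884.
Step 5 — Magnitude: |H| = 0.6267 (-4.1 dB); phase: φ = 51.2°.

|H| = 0.6267 (-4.1 dB), φ = 51.2°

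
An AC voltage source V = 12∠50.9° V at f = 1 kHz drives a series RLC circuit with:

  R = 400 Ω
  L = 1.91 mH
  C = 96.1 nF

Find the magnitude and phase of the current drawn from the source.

Step 1 — Angular frequency: ω = 2π·f = 2π·1000 = 6283 rad/s.
Step 2 — Component impedances:
  R: Z = R = 400 Ω
  L: Z = jωL = j·6283·0.00191 = 0 + j12 Ω
  C: Z = 1/(jωC) = -j/(ω·C) = 0 - j1656 Ω
Step 3 — Series combination: Z_total = R + L + C = 400 - j1644 Ω = 1692∠-76.3° Ω.
Step 4 — Source phasor: V = 12∠50.9° V = 7.568 + j9.313 V.
Step 5 — Ohm's law: I = V / Z_total = (7.568 + j9.313) / (400 - j1644) = -0.00429 + j0.005647 A.
Step 6 — Convert to polar: |I| = 0.007092 A, ∠I = 127.2°.

I = 0.007092∠127.2° A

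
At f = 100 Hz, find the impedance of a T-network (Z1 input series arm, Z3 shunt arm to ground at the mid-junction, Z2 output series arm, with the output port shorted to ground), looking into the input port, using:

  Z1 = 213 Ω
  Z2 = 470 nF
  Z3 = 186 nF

Step 1 — Angular frequency: ω = 2π·f = 2π·100 = 628.3 rad/s.
Step 2 — Component impedances:
  Z1: Z = R = 213 Ω
  Z2: Z = 1/(jωC) = -j/(ω·C) = 0 - j3386 Ω
  Z3: Z = 1/(jωC) = -j/(ω·C) = 0 - j8557 Ω
Step 3 — With the output port shorted to ground, the output series arm Z2 runs from the junction to ground; the shunt arm Z3 also runs from the junction to ground. They appear in parallel: Z3 || Z2 = 0 - j2426 Ω.
Step 4 — Series with input arm Z1: Z_in = Z1 + (Z3 || Z2) = 213 - j2426 Ω = 2435∠-85.0° Ω.

Z = 213 - j2426 Ω = 2435∠-85.0° Ω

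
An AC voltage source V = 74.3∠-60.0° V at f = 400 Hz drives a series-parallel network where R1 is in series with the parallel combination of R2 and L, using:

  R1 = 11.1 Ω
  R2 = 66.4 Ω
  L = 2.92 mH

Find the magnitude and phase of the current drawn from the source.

Step 1 — Angular frequency: ω = 2π·f = 2π·400 = 2513 rad/s.
Step 2 — Component impedances:
  R1: Z = R = 11.1 Ω
  R2: Z = R = 66.4 Ω
  L: Z = jωL = j·2513·0.00292 = 0 + j7.339 Ω
Step 3 — Parallel branch: R2 || L = 1/(1/R2 + 1/L) = 0.8013 + j7.25 Ω.
Step 4 — Series with R1: Z_total = R1 + (R2 || L) = 11.9 + j7.25 Ω = 13.94∠31.3° Ω.
Step 5 — Source phasor: V = 74.3∠-60.0° V = 37.15 - j64.35 V.
Step 6 — Ohm's law: I = V / Z_total = (37.15 - j64.35) / (11.9 + j7.25) = -0.1256 - j5.33 A.
Step 7 — Convert to polar: |I| = 5.332 A, ∠I = -91.3°.

I = 5.332∠-91.3° A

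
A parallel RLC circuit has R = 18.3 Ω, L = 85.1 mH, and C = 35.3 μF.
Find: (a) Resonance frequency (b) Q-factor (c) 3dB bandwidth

Step 1 — Resonance: ω₀ = 1/√(LC) = 1/√(0.0851·3.53e-05) = 577 rad/s.
Step 2 — f₀ = ω₀/(2π) = 91.83 Hz.
Step 3 — Parallel Q: Q = R/(ω₀L) = 18.3/(577·0.0851) = 0.3727.
Step 4 — Bandwidth: Δω = ω₀/Q = 1548 rad/s; BW = Δω/(2π) = 246.4 Hz.

(a) f₀ = 91.83 Hz  (b) Q = 0.3727  (c) BW = 246.4 Hz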